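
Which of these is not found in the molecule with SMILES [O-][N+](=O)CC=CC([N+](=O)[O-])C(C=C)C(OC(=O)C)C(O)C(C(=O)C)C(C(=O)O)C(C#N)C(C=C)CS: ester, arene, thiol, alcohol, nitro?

arene

ester: present (CH(OCOCH3) — pendant –OC(=O)CH3: an acyloxy group → ester).
nitro: present (O2NCH2 — –NO2 on carbon → nitro group).
alcohol: present (CH(OH) — –OH on an sp³ carbon → alcohol (secondary)).
thiol: present (CH2SH — –SH on an sp³ carbon → thiol).
arene: no segment matches this pattern.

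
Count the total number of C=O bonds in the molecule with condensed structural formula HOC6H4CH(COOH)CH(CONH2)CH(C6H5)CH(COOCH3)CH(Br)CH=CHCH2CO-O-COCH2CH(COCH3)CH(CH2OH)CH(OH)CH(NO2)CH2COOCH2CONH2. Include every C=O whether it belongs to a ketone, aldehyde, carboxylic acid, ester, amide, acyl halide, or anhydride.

8

CH(COOH): carboxylic acid, 1 C=O (running total 1).
CH(CONH2): amide, 1 C=O (running total 2).
CH(COOCH3): ester, 1 C=O (running total 3).
CH2CO-O-COCH2: anhydride, 2 C=O (running total 5).
CH(COCH3): ketone, 1 C=O (running total 6).
CH2COOCH2: ester, 1 C=O (running total 7).
CONH2: amide, 1 C=O (running total 8).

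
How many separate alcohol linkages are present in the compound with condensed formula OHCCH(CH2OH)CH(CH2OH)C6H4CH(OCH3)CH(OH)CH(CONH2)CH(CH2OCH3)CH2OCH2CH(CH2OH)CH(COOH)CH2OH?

5

Taking each segment in turn:
  OHC: terminal –CHO: carbonyl C bonded to H and C → aldehyde.
  CH(CH2OH): pendant –CH2OH on an sp³ backbone C → alcohol.
  CH(CH2OH): pendant –CH2OH on an sp³ backbone C → alcohol.
  C6H4: para-disubstituted benzene ring → arene.
  CH(OCH3): pendant –OCH3: C–O–C with sp³ C, no adjacent C=O → ether.
  CH(OH): –OH on an sp³ carbon → alcohol (secondary).
  CH(CONH2): pendant –CONH2: carbonyl C bonded to C and N → amide.
  CH(CH2OCH3): pendant –CH2OCH3: C–O–C linkage → ether.
  CH2OCH2: C–O–C with sp³ carbons on both sides and no adjacent C=O → ether.
  CH(CH2OH): pendant –CH2OH on an sp³ backbone C → alcohol.
  CH(COOH): pendant –COOH: carbonyl C bonded to C and –OH → carboxylic acid.
  CH2OH: –OH on an sp³ carbon → alcohol.
Alcohol appears at: CH(CH2OH), CH(CH2OH), CH(OH), CH(CH2OH), CH2OH → 5.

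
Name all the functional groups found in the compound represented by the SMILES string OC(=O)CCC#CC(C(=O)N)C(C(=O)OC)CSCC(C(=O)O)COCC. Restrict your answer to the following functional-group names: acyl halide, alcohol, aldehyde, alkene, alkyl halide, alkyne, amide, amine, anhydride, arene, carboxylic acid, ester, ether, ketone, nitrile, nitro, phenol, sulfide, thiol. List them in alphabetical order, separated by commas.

Reading the structure from left to right:
  HOOC: –COOH: carbonyl C bonded to –OH and C → carboxylic acid (the –OH is not a separate alcohol).
  C≡C: C≡C triple bond → alkyne.
  CH(CONH2): pendant –CONH2: carbonyl C bonded to C and N → amide.
  CH(COOCH3): pendant –COOCH3: carbonyl C bonded to C and –OCH3 → ester.
  CH2SCH2: C–S–C linkage → sulfide (thioether).
  CH(COOH): pendant –COOH: carbonyl C bonded to C and –OH → carboxylic acid.
  CH2OCH2: C–O–C with sp³ carbons on both sides and no adjacent C=O → ether.

alkyne, amide, carboxylic acid, ester, ether, sulfide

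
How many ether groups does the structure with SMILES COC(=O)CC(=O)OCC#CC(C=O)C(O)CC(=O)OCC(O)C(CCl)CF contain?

CH3O–C(=O)–: carbonyl C bonded to C and to –OCH3 → ester (not ketone + ether).
–C(=O)–O–C with C on the carbonyl side → ester.
C≡C triple bond → alkyne.
pendant –CHO: carbonyl C bonded to C and H → aldehyde.
–OH on an sp³ carbon → alcohol (secondary).
–C(=O)–O–C with C on the carbonyl side → ester.
–OH on an sp³ carbon → alcohol (secondary).
pendant –CH2X: halogen on sp³ carbon → alkyl halide.
halogen on an sp³ carbon → alkyl halide.
No segment is a ether: CH3OOC is ester, not ether; CH2COOCH2 is ester, not ether; CH(OH) is alcohol, not ether. → 0.

0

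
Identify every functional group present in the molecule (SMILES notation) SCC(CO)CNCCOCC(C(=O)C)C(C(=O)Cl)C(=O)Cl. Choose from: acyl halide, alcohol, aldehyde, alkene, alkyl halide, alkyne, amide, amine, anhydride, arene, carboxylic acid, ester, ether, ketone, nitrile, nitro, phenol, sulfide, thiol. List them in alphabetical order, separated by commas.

–SH on an sp³ carbon → thiol.
pendant –CH2OH on an sp³ backbone C → alcohol.
C–N–C with sp³ carbons and no adjacent C=O → amine (secondary).
C–O–C with sp³ carbons on both sides and no adjacent C=O → ether.
pendant –COCH3: carbonyl C bonded to two carbons → ketone.
pendant –C(=O)X: carbonyl C bonded to C and halogen → acyl halide.
–C(=O)Cl: carbonyl C bonded to C and to a halogen → acyl halide (not alkyl halide).

acyl halide, alcohol, amine, ether, ketone, thiol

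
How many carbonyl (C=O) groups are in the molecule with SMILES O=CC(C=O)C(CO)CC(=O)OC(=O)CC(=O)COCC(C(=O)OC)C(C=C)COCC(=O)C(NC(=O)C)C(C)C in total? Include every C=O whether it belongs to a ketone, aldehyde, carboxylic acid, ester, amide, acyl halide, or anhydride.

8

OHC: aldehyde, 1 C=O (running total 1).
CH(CHO): aldehyde, 1 C=O (running total 2).
CH2CO-O-COCH2: anhydride, 2 C=O (running total 4).
CO: ketone, 1 C=O (running total 5).
CH(COOCH3): ester, 1 C=O (running total 6).
CO: ketone, 1 C=O (running total 7).
CH(NHCOCH3): amide, 1 C=O (running total 8).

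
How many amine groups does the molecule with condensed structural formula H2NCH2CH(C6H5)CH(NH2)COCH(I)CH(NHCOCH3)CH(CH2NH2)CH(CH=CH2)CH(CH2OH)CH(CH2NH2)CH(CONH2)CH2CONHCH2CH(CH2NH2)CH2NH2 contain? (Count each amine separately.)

Reading the structure from left to right:
  H2NCH2: –NH2 on an sp³ carbon with no adjacent C=O → amine.
  CH(C6H5): pendant –C6H5: benzene ring → arene.
  CH(NH2): –NH2 on an sp³ carbon with no adjacent C=O → amine.
  CO: –C(=O)– with carbon on both sides → ketone.
  CH(I): halogen on an sp³ carbon → alkyl halide.
  CH(NHCOCH3): pendant –NHC(=O)CH3: N bonded to a carbonyl → amide (not amine).
  CH(CH2NH2): pendant –CH2NH2: N on sp³ C, no adjacent C=O → amine.
  CH(CH=CH2): pendant –CH=CH2: C=C double bond → alkene.
  CH(CH2OH): pendant –CH2OH on an sp³ backbone C → alcohol.
  CH(CH2NH2): pendant –CH2NH2: N on sp³ C, no adjacent C=O → amine.
  CH(CONH2): pendant –CONH2: carbonyl C bonded to C and N → amide.
  CH2CONHCH2: –C(=O)–N– linkage → amide (the N is not an amine).
  CH(CH2NH2): pendant –CH2NH2: N on sp³ C, no adjacent C=O → amine.
  CH2NH2: –NH2 on an sp³ carbon with no adjacent C=O → amine.
Amine appears at: H2NCH2, CH(NH2), CH(CH2NH2), CH(CH2NH2), CH(CH2NH2), CH2NH2 → 6.

6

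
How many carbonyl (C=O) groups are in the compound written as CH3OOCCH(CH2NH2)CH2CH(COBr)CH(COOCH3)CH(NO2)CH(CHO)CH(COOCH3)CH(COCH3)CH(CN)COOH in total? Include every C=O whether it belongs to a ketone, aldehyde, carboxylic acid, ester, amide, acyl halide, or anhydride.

7

CH3OOC: ester, 1 C=O (running total 1).
CH(COBr): acyl halide, 1 C=O (running total 2).
CH(COOCH3): ester, 1 C=O (running total 3).
CH(CHO): aldehyde, 1 C=O (running total 4).
CH(COOCH3): ester, 1 C=O (running total 5).
CH(COCH3): ketone, 1 C=O (running total 6).
COOH: carboxylic acid, 1 C=O (running total 7).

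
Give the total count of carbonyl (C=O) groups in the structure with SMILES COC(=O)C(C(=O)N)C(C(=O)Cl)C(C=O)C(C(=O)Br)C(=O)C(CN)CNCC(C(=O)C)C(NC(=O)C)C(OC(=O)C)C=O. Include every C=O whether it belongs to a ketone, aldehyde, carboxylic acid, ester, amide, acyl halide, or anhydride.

CH3OOC: ester, 1 C=O (running total 1).
CH(CONH2): amide, 1 C=O (running total 2).
CH(COCl): acyl halide, 1 C=O (running total 3).
CH(CHO): aldehyde, 1 C=O (running total 4).
CH(COBr): acyl halide, 1 C=O (running total 5).
CO: ketone, 1 C=O (running total 6).
CH(COCH3): ketone, 1 C=O (running total 7).
CH(NHCOCH3): amide, 1 C=O (running total 8).
CH(OCOCH3): ester, 1 C=O (running total 9).
CHO: aldehyde, 1 C=O (running total 10).

10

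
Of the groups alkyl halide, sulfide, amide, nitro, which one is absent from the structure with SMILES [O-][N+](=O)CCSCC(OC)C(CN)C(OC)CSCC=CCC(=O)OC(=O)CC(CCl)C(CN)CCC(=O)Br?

amide

nitro: present (O2NCH2 — –NO2 on carbon → nitro group).
sulfide: present (CH2SCH2 — C–S–C linkage → sulfide (thioether)).
alkyl halide: present (CH(CH2Cl) — pendant –CH2X: halogen on sp³ carbon → alkyl halide).
amide: no segment matches this pattern.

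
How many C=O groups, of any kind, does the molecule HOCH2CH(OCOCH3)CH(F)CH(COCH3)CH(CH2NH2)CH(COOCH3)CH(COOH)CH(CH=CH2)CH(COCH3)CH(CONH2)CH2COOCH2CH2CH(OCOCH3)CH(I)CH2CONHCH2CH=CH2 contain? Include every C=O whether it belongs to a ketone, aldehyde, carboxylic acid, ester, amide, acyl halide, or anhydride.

9

CH(OCOCH3): ester, 1 C=O (running total 1).
CH(COCH3): ketone, 1 C=O (running total 2).
CH(COOCH3): ester, 1 C=O (running total 3).
CH(COOH): carboxylic acid, 1 C=O (running total 4).
CH(COCH3): ketone, 1 C=O (running total 5).
CH(CONH2): amide, 1 C=O (running total 6).
CH2COOCH2: ester, 1 C=O (running total 7).
CH(OCOCH3): ester, 1 C=O (running total 8).
CH2CONHCH2: amide, 1 C=O (running total 9).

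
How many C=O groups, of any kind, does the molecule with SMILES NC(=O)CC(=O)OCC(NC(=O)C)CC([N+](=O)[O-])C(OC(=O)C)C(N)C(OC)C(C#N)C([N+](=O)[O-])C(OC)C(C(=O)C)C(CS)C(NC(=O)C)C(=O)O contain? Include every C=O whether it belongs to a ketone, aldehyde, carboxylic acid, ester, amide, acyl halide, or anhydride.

7

H2NCO: amide, 1 C=O (running total 1).
CH2COOCH2: ester, 1 C=O (running total 2).
CH(NHCOCH3): amide, 1 C=O (running total 3).
CH(OCOCH3): ester, 1 C=O (running total 4).
CH(COCH3): ketone, 1 C=O (running total 5).
CH(NHCOCH3): amide, 1 C=O (running total 6).
COOH: carboxylic acid, 1 C=O (running total 7).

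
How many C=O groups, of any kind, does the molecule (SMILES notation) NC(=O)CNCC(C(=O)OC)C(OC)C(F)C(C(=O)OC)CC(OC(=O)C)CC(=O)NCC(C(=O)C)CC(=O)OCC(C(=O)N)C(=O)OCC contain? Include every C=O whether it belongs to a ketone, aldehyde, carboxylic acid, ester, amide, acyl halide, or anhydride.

H2NCO: amide, 1 C=O (running total 1).
CH(COOCH3): ester, 1 C=O (running total 2).
CH(COOCH3): ester, 1 C=O (running total 3).
CH(OCOCH3): ester, 1 C=O (running total 4).
CH2CONHCH2: amide, 1 C=O (running total 5).
CH(COCH3): ketone, 1 C=O (running total 6).
CH2COOCH2: ester, 1 C=O (running total 7).
CH(CONH2): amide, 1 C=O (running total 8).
COOCH2CH3: ester, 1 C=O (running total 9).

9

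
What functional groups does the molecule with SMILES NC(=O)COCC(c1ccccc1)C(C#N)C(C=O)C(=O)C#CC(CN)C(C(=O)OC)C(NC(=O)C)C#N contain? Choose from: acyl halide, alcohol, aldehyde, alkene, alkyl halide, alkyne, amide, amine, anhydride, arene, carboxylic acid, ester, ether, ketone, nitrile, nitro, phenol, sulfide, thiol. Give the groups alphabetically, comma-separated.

aldehyde, alkyne, amide, amine, arene, ester, ether, ketone, nitrile

–C(=O)NH2: carbonyl C bonded to C and to N → amide (the N is not a separate amine).
C–O–C with sp³ carbons on both sides and no adjacent C=O → ether.
pendant –C6H5: benzene ring → arene.
pendant –C≡N: nitrile.
pendant –CHO: carbonyl C bonded to C and H → aldehyde.
–C(=O)– with carbon on both sides → ketone.
C≡C triple bond → alkyne.
pendant –CH2NH2: N on sp³ C, no adjacent C=O → amine.
pendant –COOCH3: carbonyl C bonded to C and –OCH3 → ester.
pendant –NHC(=O)CH3: N bonded to a carbonyl → amide (not amine).
–C≡N: carbon triple-bonded to nitrogen → nitrile.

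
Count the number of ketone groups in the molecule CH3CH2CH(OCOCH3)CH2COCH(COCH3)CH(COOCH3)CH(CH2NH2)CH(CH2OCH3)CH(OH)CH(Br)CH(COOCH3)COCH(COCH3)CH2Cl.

4

Reading the structure from left to right:
  CH(OCOCH3): pendant –OC(=O)CH3: an acyloxy group → ester.
  CO: –C(=O)– with carbon on both sides → ketone.
  CH(COCH3): pendant –COCH3: carbonyl C bonded to two carbons → ketone.
  CH(COOCH3): pendant –COOCH3: carbonyl C bonded to C and –OCH3 → ester.
  CH(CH2NH2): pendant –CH2NH2: N on sp³ C, no adjacent C=O → amine.
  CH(CH2OCH3): pendant –CH2OCH3: C–O–C linkage → ether.
  CH(OH): –OH on an sp³ carbon → alcohol (secondary).
  CH(Br): halogen on an sp³ carbon → alkyl halide.
  CH(COOCH3): pendant –COOCH3: carbonyl C bonded to C and –OCH3 → ester.
  CO: –C(=O)– with carbon on both sides → ketone.
  CH(COCH3): pendant –COCH3: carbonyl C bonded to two carbons → ketone.
  CH2Cl: halogen on an sp³ carbon → alkyl halide.
Ketone appears at: CO, CH(COCH3), CO, CH(COCH3) → 4.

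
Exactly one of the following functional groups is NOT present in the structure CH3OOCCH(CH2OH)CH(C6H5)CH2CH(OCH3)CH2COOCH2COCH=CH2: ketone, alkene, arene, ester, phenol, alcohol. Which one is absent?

ketone: present (CO — –C(=O)– with carbon on both sides → ketone).
arene: present (CH(C6H5) — pendant –C6H5: benzene ring → arene).
alcohol: present (CH(CH2OH) — pendant –CH2OH on an sp³ backbone C → alcohol).
alkene: present (CH=CH2 — C=C double bond → alkene).
ester: present (CH3OOC — CH3O–C(=O)–: carbonyl C bonded to C and to –OCH3 → ester (not ketone + ether)).
phenol: absent. In CH(CH2OH), the –OH is on an sp³ carbon, not on an aromatic ring, so it is an alcohol.

phenol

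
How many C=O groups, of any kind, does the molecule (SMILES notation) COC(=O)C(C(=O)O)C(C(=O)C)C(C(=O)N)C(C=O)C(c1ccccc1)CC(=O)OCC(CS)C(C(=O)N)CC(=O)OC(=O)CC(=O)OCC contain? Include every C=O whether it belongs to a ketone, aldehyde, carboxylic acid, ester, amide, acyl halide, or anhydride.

10

CH3OOC: ester, 1 C=O (running total 1).
CH(COOH): carboxylic acid, 1 C=O (running total 2).
CH(COCH3): ketone, 1 C=O (running total 3).
CH(CONH2): amide, 1 C=O (running total 4).
CH(CHO): aldehyde, 1 C=O (running total 5).
CH2COOCH2: ester, 1 C=O (running total 6).
CH(CONH2): amide, 1 C=O (running total 7).
CH2CO-O-COCH2: anhydride, 2 C=O (running total 9).
COOCH2CH3: ester, 1 C=O (running total 10).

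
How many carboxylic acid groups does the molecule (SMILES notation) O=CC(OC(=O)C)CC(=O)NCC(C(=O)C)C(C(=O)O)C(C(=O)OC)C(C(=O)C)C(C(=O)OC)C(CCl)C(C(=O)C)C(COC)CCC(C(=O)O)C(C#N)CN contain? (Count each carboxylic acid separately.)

2

Taking each segment in turn:
  OHC: terminal –CHO: carbonyl C bonded to H and C → aldehyde.
  CH(OCOCH3): pendant –OC(=O)CH3: an acyloxy group → ester.
  CH2CONHCH2: –C(=O)–N– linkage → amide (the N is not an amine).
  CH(COCH3): pendant –COCH3: carbonyl C bonded to two carbons → ketone.
  CH(COOH): pendant –COOH: carbonyl C bonded to C and –OH → carboxylic acid.
  CH(COOCH3): pendant –COOCH3: carbonyl C bonded to C and –OCH3 → ester.
  CH(COCH3): pendant –COCH3: carbonyl C bonded to two carbons → ketone.
  CH(COOCH3): pendant –COOCH3: carbonyl C bonded to C and –OCH3 → ester.
  CH(CH2Cl): pendant –CH2X: halogen on sp³ carbon → alkyl halide.
  CH(COCH3): pendant –COCH3: carbonyl C bonded to two carbons → ketone.
  CH(CH2OCH3): pendant –CH2OCH3: C–O–C linkage → ether.
  CH(COOH): pendant –COOH: carbonyl C bonded to C and –OH → carboxylic acid.
  CH(CN): pendant –C≡N: nitrile.
  CH2NH2: –NH2 on an sp³ carbon with no adjacent C=O → amine.
Carboxylic acid appears at: CH(COOH), CH(COOH) → 2.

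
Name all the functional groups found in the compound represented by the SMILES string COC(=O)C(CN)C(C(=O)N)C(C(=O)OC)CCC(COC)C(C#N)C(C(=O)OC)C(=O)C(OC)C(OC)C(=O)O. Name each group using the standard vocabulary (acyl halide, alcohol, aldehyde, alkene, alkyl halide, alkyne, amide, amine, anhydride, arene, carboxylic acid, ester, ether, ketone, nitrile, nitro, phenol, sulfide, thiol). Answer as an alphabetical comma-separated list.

amide, amine, carboxylic acid, ester, ether, ketone, nitrile

Taking each segment in turn:
  CH3OOC: CH3O–C(=O)–: carbonyl C bonded to C and to –OCH3 → ester (not ketone + ether).
  CH(CH2NH2): pendant –CH2NH2: N on sp³ C, no adjacent C=O → amine.
  CH(CONH2): pendant –CONH2: carbonyl C bonded to C and N → amide.
  CH(COOCH3): pendant –COOCH3: carbonyl C bonded to C and –OCH3 → ester.
  CH(CH2OCH3): pendant –CH2OCH3: C–O–C linkage → ether.
  CH(CN): pendant –C≡N: nitrile.
  CH(COOCH3): pendant –COOCH3: carbonyl C bonded to C and –OCH3 → ester.
  CO: –C(=O)– with carbon on both sides → ketone.
  CH(OCH3): pendant –OCH3: C–O–C with sp³ C, no adjacent C=O → ether.
  CH(OCH3): pendant –OCH3: C–O–C with sp³ C, no adjacent C=O → ether.
  COOH: –COOH: carbonyl C bonded to –OH and C → carboxylic acid (the –OH is not a separate alcohol).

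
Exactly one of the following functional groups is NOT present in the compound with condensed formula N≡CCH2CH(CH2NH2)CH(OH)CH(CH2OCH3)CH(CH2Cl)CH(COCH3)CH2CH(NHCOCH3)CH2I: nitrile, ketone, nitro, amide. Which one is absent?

ketone: present (CH(COCH3) — pendant –COCH3: carbonyl C bonded to two carbons → ketone).
nitrile: present (N≡C — N≡C–: carbon triple-bonded to nitrogen → nitrile).
amide: present (CH(NHCOCH3) — pendant –NHC(=O)CH3: N bonded to a carbonyl → amide (not amine)).
nitro: no segment matches this pattern.

nitro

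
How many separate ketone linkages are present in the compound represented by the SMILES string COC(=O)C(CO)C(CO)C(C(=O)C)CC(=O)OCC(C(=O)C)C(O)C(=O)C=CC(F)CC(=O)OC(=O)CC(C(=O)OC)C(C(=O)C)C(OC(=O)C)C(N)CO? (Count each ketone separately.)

Working along the chain:
  CH3OOC: CH3O–C(=O)–: carbonyl C bonded to C and to –OCH3 → ester (not ketone + ether).
  CH(CH2OH): pendant –CH2OH on an sp³ backbone C → alcohol.
  CH(CH2OH): pendant –CH2OH on an sp³ backbone C → alcohol.
  CH(COCH3): pendant –COCH3: carbonyl C bonded to two carbons → ketone.
  CH2COOCH2: –C(=O)–O–C with C on the carbonyl side → ester.
  CH(COCH3): pendant –COCH3: carbonyl C bonded to two carbons → ketone.
  CH(OH): –OH on an sp³ carbon → alcohol (secondary).
  CO: –C(=O)– with carbon on both sides → ketone.
  CH=CH: C=C double bond → alkene.
  CH(F): halogen on an sp³ carbon → alkyl halide.
  CH2CO-O-COCH2: two acyl groups sharing one oxygen, –C(=O)–O–C(=O)– → anhydride.
  CH(COOCH3): pendant –COOCH3: carbonyl C bonded to C and –OCH3 → ester.
  CH(COCH3): pendant –COCH3: carbonyl C bonded to two carbons → ketone.
  CH(OCOCH3): pendant –OC(=O)CH3: an acyloxy group → ester.
  CH(NH2): –NH2 on an sp³ carbon with no adjacent C=O → amine.
  CH2OH: –OH on an sp³ carbon → alcohol.
Ketone appears at: CH(COCH3), CH(COCH3), CO, CH(COCH3) → 4.

4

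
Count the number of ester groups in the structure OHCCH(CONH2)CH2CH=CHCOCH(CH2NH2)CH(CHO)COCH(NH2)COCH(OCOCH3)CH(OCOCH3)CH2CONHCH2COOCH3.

terminal –CHO: carbonyl C bonded to H and C → aldehyde.
pendant –CONH2: carbonyl C bonded to C and N → amide.
C=C double bond → alkene.
–C(=O)– with carbon on both sides → ketone.
pendant –CH2NH2: N on sp³ C, no adjacent C=O → amine.
pendant –CHO: carbonyl C bonded to C and H → aldehyde.
–C(=O)– with carbon on both sides → ketone.
–NH2 on an sp³ carbon with no adjacent C=O → amine.
–C(=O)– with carbon on both sides → ketone.
pendant –OC(=O)CH3: an acyloxy group → ester.
pendant –OC(=O)CH3: an acyloxy group → ester.
–C(=O)–N– linkage → amide (the N is not an amine).
–C(=O)OCH3: carbonyl C bonded to C and to –OCH3 → ester (not ketone + ether).
Ester appears at: CH(OCOCH3), CH(OCOCH3), COOCH3 → 3.

3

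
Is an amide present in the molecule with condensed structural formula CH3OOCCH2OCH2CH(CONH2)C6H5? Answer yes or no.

Working along the chain:
  CH3OOC: CH3O–C(=O)–: carbonyl C bonded to C and to –OCH3 → ester (not ketone + ether).
  CH2OCH2: C–O–C with sp³ carbons on both sides and no adjacent C=O → ether.
  CH(CONH2): pendant –CONH2: carbonyl C bonded to C and N → amide.
  C6H5: –C6H5 phenyl ring → arene.
The CH(CONH2) segment supplies the amide: pendant –CONH2: carbonyl C bonded to C and N → amide.

yes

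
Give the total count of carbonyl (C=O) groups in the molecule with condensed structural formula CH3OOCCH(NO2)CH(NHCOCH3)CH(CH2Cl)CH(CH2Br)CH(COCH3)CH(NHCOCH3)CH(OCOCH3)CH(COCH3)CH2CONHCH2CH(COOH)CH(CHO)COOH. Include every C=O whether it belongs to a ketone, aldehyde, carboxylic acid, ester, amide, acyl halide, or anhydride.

10

CH3OOC: ester, 1 C=O (running total 1).
CH(NHCOCH3): amide, 1 C=O (running total 2).
CH(COCH3): ketone, 1 C=O (running total 3).
CH(NHCOCH3): amide, 1 C=O (running total 4).
CH(OCOCH3): ester, 1 C=O (running total 5).
CH(COCH3): ketone, 1 C=O (running total 6).
CH2CONHCH2: amide, 1 C=O (running total 7).
CH(COOH): carboxylic acid, 1 C=O (running total 8).
CH(CHO): aldehyde, 1 C=O (running total 9).
COOH: carboxylic acid, 1 C=O (running total 10).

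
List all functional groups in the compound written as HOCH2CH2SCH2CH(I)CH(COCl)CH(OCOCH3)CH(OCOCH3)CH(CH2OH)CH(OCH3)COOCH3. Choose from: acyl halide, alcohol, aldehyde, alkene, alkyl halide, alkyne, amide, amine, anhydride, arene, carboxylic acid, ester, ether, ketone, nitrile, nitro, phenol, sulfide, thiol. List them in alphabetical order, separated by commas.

HO– on an sp³ carbon → alcohol.
C–S–C linkage → sulfide (thioether).
halogen on an sp³ carbon → alkyl halide.
pendant –C(=O)X: carbonyl C bonded to C and halogen → acyl halide.
pendant –OC(=O)CH3: an acyloxy group → ester.
pendant –OC(=O)CH3: an acyloxy group → ester.
pendant –CH2OH on an sp³ backbone C → alcohol.
pendant –OCH3: C–O–C with sp³ C, no adjacent C=O → ether.
–C(=O)OCH3: carbonyl C bonded to C and to –OCH3 → ester (not ketone + ether).

acyl halide, alcohol, alkyl halide, ester, ether, sulfide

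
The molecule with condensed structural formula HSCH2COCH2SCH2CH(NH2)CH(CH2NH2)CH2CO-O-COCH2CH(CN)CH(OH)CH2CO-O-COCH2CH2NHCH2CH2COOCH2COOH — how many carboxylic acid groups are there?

Reading the structure from left to right:
  HSCH2: –SH on an sp³ carbon → thiol.
  CO: –C(=O)– with carbon on both sides → ketone.
  CH2SCH2: C–S–C linkage → sulfide (thioether).
  CH(NH2): –NH2 on an sp³ carbon with no adjacent C=O → amine.
  CH(CH2NH2): pendant –CH2NH2: N on sp³ C, no adjacent C=O → amine.
  CH2CO-O-COCH2: two acyl groups sharing one oxygen, –C(=O)–O–C(=O)– → anhydride.
  CH(CN): pendant –C≡N: nitrile.
  CH(OH): –OH on an sp³ carbon → alcohol (secondary).
  CH2CO-O-COCH2: two acyl groups sharing one oxygen, –C(=O)–O–C(=O)– → anhydride.
  CH2NHCH2: C–N–C with sp³ carbons and no adjacent C=O → amine (secondary).
  CH2COOCH2: –C(=O)–O–C with C on the carbonyl side → ester.
  COOH: –COOH: carbonyl C bonded to –OH and C → carboxylic acid (the –OH is not a separate alcohol).
Carboxylic acid appears at: COOH → 1.

1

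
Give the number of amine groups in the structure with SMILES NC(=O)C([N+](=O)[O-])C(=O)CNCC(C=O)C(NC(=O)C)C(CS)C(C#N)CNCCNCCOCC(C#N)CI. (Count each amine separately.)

3

–C(=O)NH2: carbonyl C bonded to C and to N → amide (the N is not a separate amine).
–NO2 on an sp³ carbon → nitro (the N=O is not a carbonyl).
–C(=O)– with carbon on both sides → ketone.
C–N–C with sp³ carbons and no adjacent C=O → amine (secondary).
pendant –CHO: carbonyl C bonded to C and H → aldehyde.
pendant –NHC(=O)CH3: N bonded to a carbonyl → amide (not amine).
pendant –CH2SH → thiol.
pendant –C≡N: nitrile.
C–N–C with sp³ carbons and no adjacent C=O → amine (secondary).
C–N–C with sp³ carbons and no adjacent C=O → amine (secondary).
C–O–C with sp³ carbons on both sides and no adjacent C=O → ether.
pendant –C≡N: nitrile.
halogen on an sp³ carbon → alkyl halide.
Amine appears at: CH2NHCH2, CH2NHCH2, CH2NHCH2 → 3.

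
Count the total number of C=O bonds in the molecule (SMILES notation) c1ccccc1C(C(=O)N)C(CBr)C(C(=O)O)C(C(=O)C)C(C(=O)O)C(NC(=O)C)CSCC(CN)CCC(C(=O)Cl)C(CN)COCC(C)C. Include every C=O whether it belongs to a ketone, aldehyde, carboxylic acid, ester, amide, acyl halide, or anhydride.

6

CH(CONH2): amide, 1 C=O (running total 1).
CH(COOH): carboxylic acid, 1 C=O (running total 2).
CH(COCH3): ketone, 1 C=O (running total 3).
CH(COOH): carboxylic acid, 1 C=O (running total 4).
CH(NHCOCH3): amide, 1 C=O (running total 5).
CH(COCl): acyl halide, 1 C=O (running total 6).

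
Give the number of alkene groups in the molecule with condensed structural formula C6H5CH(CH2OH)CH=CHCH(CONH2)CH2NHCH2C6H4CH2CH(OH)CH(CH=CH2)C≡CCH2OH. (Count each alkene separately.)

2

Working along the chain:
  C6H5: C6H5– phenyl ring → arene.
  CH(CH2OH): pendant –CH2OH on an sp³ backbone C → alcohol.
  CH=CH: C=C double bond → alkene.
  CH(CONH2): pendant –CONH2: carbonyl C bonded to C and N → amide.
  CH2NHCH2: C–N–C with sp³ carbons and no adjacent C=O → amine (secondary).
  C6H4: para-disubstituted benzene ring → arene.
  CH(OH): –OH on an sp³ carbon → alcohol (secondary).
  CH(CH=CH2): pendant –CH=CH2: C=C double bond → alkene.
  C≡C: C≡C triple bond → alkyne.
  CH2OH: –OH on an sp³ carbon → alcohol.
Alkene appears at: CH=CH, CH(CH=CH2) → 2.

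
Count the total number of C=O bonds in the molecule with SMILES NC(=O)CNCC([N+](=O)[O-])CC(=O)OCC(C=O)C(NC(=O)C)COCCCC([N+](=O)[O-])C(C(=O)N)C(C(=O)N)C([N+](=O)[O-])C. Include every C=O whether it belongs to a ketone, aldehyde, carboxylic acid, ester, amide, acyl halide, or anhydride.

H2NCO: amide, 1 C=O (running total 1).
CH2COOCH2: ester, 1 C=O (running total 2).
CH(CHO): aldehyde, 1 C=O (running total 3).
CH(NHCOCH3): amide, 1 C=O (running total 4).
CH(CONH2): amide, 1 C=O (running total 5).
CH(CONH2): amide, 1 C=O (running total 6).

6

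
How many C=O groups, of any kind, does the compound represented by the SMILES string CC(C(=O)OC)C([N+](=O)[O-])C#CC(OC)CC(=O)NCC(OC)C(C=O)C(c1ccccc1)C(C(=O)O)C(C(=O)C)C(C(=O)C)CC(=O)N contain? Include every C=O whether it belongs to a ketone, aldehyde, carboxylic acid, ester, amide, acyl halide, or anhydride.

7

CH(COOCH3): ester, 1 C=O (running total 1).
CH2CONHCH2: amide, 1 C=O (running total 2).
CH(CHO): aldehyde, 1 C=O (running total 3).
CH(COOH): carboxylic acid, 1 C=O (running total 4).
CH(COCH3): ketone, 1 C=O (running total 5).
CH(COCH3): ketone, 1 C=O (running total 6).
CONH2: amide, 1 C=O (running total 7).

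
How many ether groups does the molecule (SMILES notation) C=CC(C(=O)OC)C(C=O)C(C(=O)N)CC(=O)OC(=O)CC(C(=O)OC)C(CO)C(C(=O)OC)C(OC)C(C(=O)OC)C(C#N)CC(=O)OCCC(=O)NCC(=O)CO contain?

Taking each segment in turn:
  CH2=CH: C=C double bond → alkene.
  CH(COOCH3): pendant –COOCH3: carbonyl C bonded to C and –OCH3 → ester.
  CH(CHO): pendant –CHO: carbonyl C bonded to C and H → aldehyde.
  CH(CONH2): pendant –CONH2: carbonyl C bonded to C and N → amide.
  CH2CO-O-COCH2: two acyl groups sharing one oxygen, –C(=O)–O–C(=O)– → anhydride.
  CH(COOCH3): pendant –COOCH3: carbonyl C bonded to C and –OCH3 → ester.
  CH(CH2OH): pendant –CH2OH on an sp³ backbone C → alcohol.
  CH(COOCH3): pendant –COOCH3: carbonyl C bonded to C and –OCH3 → ester.
  CH(OCH3): pendant –OCH3: C–O–C with sp³ C, no adjacent C=O → ether.
  CH(COOCH3): pendant –COOCH3: carbonyl C bonded to C and –OCH3 → ester.
  CH(CN): pendant –C≡N: nitrile.
  CH2COOCH2: –C(=O)–O–C with C on the carbonyl side → ester.
  CH2CONHCH2: –C(=O)–N– linkage → amide (the N is not an amine).
  CO: –C(=O)– with carbon on both sides → ketone.
  CH2OH: –OH on an sp³ carbon → alcohol.
Ether appears at: CH(OCH3) → 1.

1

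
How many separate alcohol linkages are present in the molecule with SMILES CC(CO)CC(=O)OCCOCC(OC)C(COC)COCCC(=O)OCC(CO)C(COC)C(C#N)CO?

3

Working along the chain:
  CH(CH2OH): pendant –CH2OH on an sp³ backbone C → alcohol.
  CH2COOCH2: –C(=O)–O–C with C on the carbonyl side → ester.
  CH2OCH2: C–O–C with sp³ carbons on both sides and no adjacent C=O → ether.
  CH(OCH3): pendant –OCH3: C–O–C with sp³ C, no adjacent C=O → ether.
  CH(CH2OCH3): pendant –CH2OCH3: C–O–C linkage → ether.
  CH2OCH2: C–O–C with sp³ carbons on both sides and no adjacent C=O → ether.
  CH2COOCH2: –C(=O)–O–C with C on the carbonyl side → ester.
  CH(CH2OH): pendant –CH2OH on an sp³ backbone C → alcohol.
  CH(CH2OCH3): pendant –CH2OCH3: C–O–C linkage → ether.
  CH(CN): pendant –C≡N: nitrile.
  CH2OH: –OH on an sp³ carbon → alcohol.
Alcohol appears at: CH(CH2OH), CH(CH2OH), CH2OH → 3.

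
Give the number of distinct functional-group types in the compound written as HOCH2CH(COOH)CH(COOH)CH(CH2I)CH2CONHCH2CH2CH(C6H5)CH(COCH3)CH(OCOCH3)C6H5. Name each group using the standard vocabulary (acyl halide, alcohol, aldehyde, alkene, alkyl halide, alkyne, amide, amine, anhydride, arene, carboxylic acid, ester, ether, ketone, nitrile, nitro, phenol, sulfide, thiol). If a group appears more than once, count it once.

7

HO– on an sp³ carbon → alcohol.
pendant –COOH: carbonyl C bonded to C and –OH → carboxylic acid.
pendant –COOH: carbonyl C bonded to C and –OH → carboxylic acid.
pendant –CH2X: halogen on sp³ carbon → alkyl halide.
–C(=O)–N– linkage → amide (the N is not an amine).
pendant –C6H5: benzene ring → arene.
pendant –COCH3: carbonyl C bonded to two carbons → ketone.
pendant –OC(=O)CH3: an acyloxy group → ester.
–C6H5 phenyl ring → arene.
Distinct types present: alcohol, alkyl halide, amide, arene, carboxylic acid, ester, ketone.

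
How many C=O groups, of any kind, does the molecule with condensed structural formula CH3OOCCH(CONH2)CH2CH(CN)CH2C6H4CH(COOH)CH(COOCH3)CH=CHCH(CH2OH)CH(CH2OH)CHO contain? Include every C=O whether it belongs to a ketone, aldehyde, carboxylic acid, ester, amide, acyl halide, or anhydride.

5

CH3OOC: ester, 1 C=O (running total 1).
CH(CONH2): amide, 1 C=O (running total 2).
CH(COOH): carboxylic acid, 1 C=O (running total 3).
CH(COOCH3): ester, 1 C=O (running total 4).
CHO: aldehyde, 1 C=O (running total 5).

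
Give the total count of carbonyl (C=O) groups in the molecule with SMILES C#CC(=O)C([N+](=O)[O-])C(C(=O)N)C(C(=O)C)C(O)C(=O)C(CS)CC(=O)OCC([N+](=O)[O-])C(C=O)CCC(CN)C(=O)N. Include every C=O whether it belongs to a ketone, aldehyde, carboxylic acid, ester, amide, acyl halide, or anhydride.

7

CO: ketone, 1 C=O (running total 1).
CH(CONH2): amide, 1 C=O (running total 2).
CH(COCH3): ketone, 1 C=O (running total 3).
CO: ketone, 1 C=O (running total 4).
CH2COOCH2: ester, 1 C=O (running total 5).
CH(CHO): aldehyde, 1 C=O (running total 6).
CONH2: amide, 1 C=O (running total 7).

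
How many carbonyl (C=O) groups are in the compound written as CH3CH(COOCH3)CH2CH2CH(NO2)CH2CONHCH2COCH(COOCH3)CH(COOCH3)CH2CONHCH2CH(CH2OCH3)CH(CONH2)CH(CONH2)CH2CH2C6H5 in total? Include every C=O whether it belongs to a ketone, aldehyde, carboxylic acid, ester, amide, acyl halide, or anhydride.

CH(COOCH3): ester, 1 C=O (running total 1).
CH2CONHCH2: amide, 1 C=O (running total 2).
CO: ketone, 1 C=O (running total 3).
CH(COOCH3): ester, 1 C=O (running total 4).
CH(COOCH3): ester, 1 C=O (running total 5).
CH2CONHCH2: amide, 1 C=O (running total 6).
CH(CONH2): amide, 1 C=O (running total 7).
CH(CONH2): amide, 1 C=O (running total 8).

8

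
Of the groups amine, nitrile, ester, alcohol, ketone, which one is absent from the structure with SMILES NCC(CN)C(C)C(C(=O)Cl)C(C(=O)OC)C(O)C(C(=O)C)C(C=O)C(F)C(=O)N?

amine: present (H2NCH2 — –NH2 on an sp³ carbon with no adjacent C=O → amine).
ketone: present (CH(COCH3) — pendant –COCH3: carbonyl C bonded to two carbons → ketone).
alcohol: present (CH(OH) — –OH on an sp³ carbon → alcohol (secondary)).
ester: present (CH(COOCH3) — pendant –COOCH3: carbonyl C bonded to C and –OCH3 → ester).
nitrile: no segment matches this pattern.

nitrile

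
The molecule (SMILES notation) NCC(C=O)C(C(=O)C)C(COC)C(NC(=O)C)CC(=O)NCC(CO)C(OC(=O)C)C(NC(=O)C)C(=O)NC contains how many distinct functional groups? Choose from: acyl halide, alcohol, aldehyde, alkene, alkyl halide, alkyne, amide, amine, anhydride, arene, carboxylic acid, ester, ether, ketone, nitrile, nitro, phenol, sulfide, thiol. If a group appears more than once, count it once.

Reading the structure from left to right:
  H2NCH2: –NH2 on an sp³ carbon with no adjacent C=O → amine.
  CH(CHO): pendant –CHO: carbonyl C bonded to C and H → aldehyde.
  CH(COCH3): pendant –COCH3: carbonyl C bonded to two carbons → ketone.
  CH(CH2OCH3): pendant –CH2OCH3: C–O–C linkage → ether.
  CH(NHCOCH3): pendant –NHC(=O)CH3: N bonded to a carbonyl → amide (not amine).
  CH2CONHCH2: –C(=O)–N– linkage → amide (the N is not an amine).
  CH(CH2OH): pendant –CH2OH on an sp³ backbone C → alcohol.
  CH(OCOCH3): pendant –OC(=O)CH3: an acyloxy group → ester.
  CH(NHCOCH3): pendant –NHC(=O)CH3: N bonded to a carbonyl → amide (not amine).
  CONHCH3: –C(=O)NHCH3: carbonyl C bonded to C and to N → amide (the N is not an amine).
Distinct types present: alcohol, aldehyde, amide, amine, ester, ether, ketone.

7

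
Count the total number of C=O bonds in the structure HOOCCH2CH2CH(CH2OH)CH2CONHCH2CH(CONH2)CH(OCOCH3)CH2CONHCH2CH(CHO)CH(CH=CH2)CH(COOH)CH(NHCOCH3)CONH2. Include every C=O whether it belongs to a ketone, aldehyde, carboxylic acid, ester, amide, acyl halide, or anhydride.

HOOC: carboxylic acid, 1 C=O (running total 1).
CH2CONHCH2: amide, 1 C=O (running total 2).
CH(CONH2): amide, 1 C=O (running total 3).
CH(OCOCH3): ester, 1 C=O (running total 4).
CH2CONHCH2: amide, 1 C=O (running total 5).
CH(CHO): aldehyde, 1 C=O (running total 6).
CH(COOH): carboxylic acid, 1 C=O (running total 7).
CH(NHCOCH3): amide, 1 C=O (running total 8).
CONH2: amide, 1 C=O (running total 9).

9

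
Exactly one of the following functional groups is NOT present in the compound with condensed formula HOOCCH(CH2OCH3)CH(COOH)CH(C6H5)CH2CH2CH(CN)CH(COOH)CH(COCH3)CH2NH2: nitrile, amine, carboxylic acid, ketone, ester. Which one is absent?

amine: present (CH2NH2 — –NH2 on an sp³ carbon with no adjacent C=O → amine).
nitrile: present (CH(CN) — pendant –C≡N: nitrile).
carboxylic acid: present (HOOC — –COOH: carbonyl C bonded to –OH and C → carboxylic acid (the –OH is not a separate alcohol)).
ketone: present (CH(COCH3) — pendant –COCH3: carbonyl C bonded to two carbons → ketone).
ester: no segment matches this pattern.

ester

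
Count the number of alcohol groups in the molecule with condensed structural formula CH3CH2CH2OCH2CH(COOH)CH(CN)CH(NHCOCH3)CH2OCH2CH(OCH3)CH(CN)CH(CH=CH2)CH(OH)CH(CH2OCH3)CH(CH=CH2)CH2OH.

C–O–C with sp³ carbons on both sides and no adjacent C=O → ether.
pendant –COOH: carbonyl C bonded to C and –OH → carboxylic acid.
pendant –C≡N: nitrile.
pendant –NHC(=O)CH3: N bonded to a carbonyl → amide (not amine).
C–O–C with sp³ carbons on both sides and no adjacent C=O → ether.
pendant –OCH3: C–O–C with sp³ C, no adjacent C=O → ether.
pendant –C≡N: nitrile.
pendant –CH=CH2: C=C double bond → alkene.
–OH on an sp³ carbon → alcohol (secondary).
pendant –CH2OCH3: C–O–C linkage → ether.
pendant –CH=CH2: C=C double bond → alkene.
–OH on an sp³ carbon → alcohol.
Alcohol appears at: CH(OH), CH2OH → 2.

2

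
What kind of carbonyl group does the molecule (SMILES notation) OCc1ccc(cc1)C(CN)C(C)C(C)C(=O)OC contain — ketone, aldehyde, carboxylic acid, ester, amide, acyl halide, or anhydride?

ester

The carbonyl is in the COOCH3 segment: –C(=O)OCH3: carbonyl C bonded to C and to –OCH3 → ester (not ketone + ether).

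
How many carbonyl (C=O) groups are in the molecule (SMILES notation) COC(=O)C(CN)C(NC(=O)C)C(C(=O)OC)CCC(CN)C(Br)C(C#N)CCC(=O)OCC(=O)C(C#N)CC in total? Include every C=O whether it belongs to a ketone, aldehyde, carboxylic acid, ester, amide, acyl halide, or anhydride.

CH3OOC: ester, 1 C=O (running total 1).
CH(NHCOCH3): amide, 1 C=O (running total 2).
CH(COOCH3): ester, 1 C=O (running total 3).
CH2COOCH2: ester, 1 C=O (running total 4).
CO: ketone, 1 C=O (running total 5).

5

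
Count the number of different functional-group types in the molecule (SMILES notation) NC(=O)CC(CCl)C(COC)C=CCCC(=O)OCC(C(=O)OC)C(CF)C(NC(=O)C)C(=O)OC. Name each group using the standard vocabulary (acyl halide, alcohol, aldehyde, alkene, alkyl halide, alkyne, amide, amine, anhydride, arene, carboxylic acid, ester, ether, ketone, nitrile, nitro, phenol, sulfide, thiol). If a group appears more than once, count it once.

Working along the chain:
  H2NCO: –C(=O)NH2: carbonyl C bonded to C and to N → amide (the N is not a separate amine).
  CH(CH2Cl): pendant –CH2X: halogen on sp³ carbon → alkyl halide.
  CH(CH2OCH3): pendant –CH2OCH3: C–O–C linkage → ether.
  CH=CH: C=C double bond → alkene.
  CH2COOCH2: –C(=O)–O–C with C on the carbonyl side → ester.
  CH(COOCH3): pendant –COOCH3: carbonyl C bonded to C and –OCH3 → ester.
  CH(CH2F): pendant –CH2X: halogen on sp³ carbon → alkyl halide.
  CH(NHCOCH3): pendant –NHC(=O)CH3: N bonded to a carbonyl → amide (not amine).
  COOCH3: –C(=O)OCH3: carbonyl C bonded to C and to –OCH3 → ester (not ketone + ether).
Distinct types present: alkene, alkyl halide, amide, ester, ether.

5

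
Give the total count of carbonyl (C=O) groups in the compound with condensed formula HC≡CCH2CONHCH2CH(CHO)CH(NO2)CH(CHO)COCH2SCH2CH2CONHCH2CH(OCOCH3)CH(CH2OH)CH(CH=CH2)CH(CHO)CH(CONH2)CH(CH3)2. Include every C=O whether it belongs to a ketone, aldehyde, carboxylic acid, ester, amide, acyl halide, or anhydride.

CH2CONHCH2: amide, 1 C=O (running total 1).
CH(CHO): aldehyde, 1 C=O (running total 2).
CH(CHO): aldehyde, 1 C=O (running total 3).
CO: ketone, 1 C=O (running total 4).
CH2CONHCH2: amide, 1 C=O (running total 5).
CH(OCOCH3): ester, 1 C=O (running total 6).
CH(CHO): aldehyde, 1 C=O (running total 7).
CH(CONH2): amide, 1 C=O (running total 8).

8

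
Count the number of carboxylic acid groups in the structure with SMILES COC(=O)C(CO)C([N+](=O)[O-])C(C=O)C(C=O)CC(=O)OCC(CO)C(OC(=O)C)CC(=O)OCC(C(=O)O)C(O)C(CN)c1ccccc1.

1

Reading the structure from left to right:
  CH3OOC: CH3O–C(=O)–: carbonyl C bonded to C and to –OCH3 → ester (not ketone + ether).
  CH(CH2OH): pendant –CH2OH on an sp³ backbone C → alcohol.
  CH(NO2): –NO2 on an sp³ carbon → nitro (the N=O is not a carbonyl).
  CH(CHO): pendant –CHO: carbonyl C bonded to C and H → aldehyde.
  CH(CHO): pendant –CHO: carbonyl C bonded to C and H → aldehyde.
  CH2COOCH2: –C(=O)–O–C with C on the carbonyl side → ester.
  CH(CH2OH): pendant –CH2OH on an sp³ backbone C → alcohol.
  CH(OCOCH3): pendant –OC(=O)CH3: an acyloxy group → ester.
  CH2COOCH2: –C(=O)–O–C with C on the carbonyl side → ester.
  CH(COOH): pendant –COOH: carbonyl C bonded to C and –OH → carboxylic acid.
  CH(OH): –OH on an sp³ carbon → alcohol (secondary).
  CH(CH2NH2): pendant –CH2NH2: N on sp³ C, no adjacent C=O → amine.
  C6H5: –C6H5 phenyl ring → arene.
Carboxylic acid appears at: CH(COOH) → 1.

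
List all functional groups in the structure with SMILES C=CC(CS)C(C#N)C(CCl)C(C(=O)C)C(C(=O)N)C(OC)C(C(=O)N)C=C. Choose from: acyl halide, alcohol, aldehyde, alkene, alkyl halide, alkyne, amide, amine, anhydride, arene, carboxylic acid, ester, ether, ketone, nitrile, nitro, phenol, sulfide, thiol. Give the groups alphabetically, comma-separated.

C=C double bond → alkene.
pendant –CH2SH → thiol.
pendant –C≡N: nitrile.
pendant –CH2X: halogen on sp³ carbon → alkyl halide.
pendant –COCH3: carbonyl C bonded to two carbons → ketone.
pendant –CONH2: carbonyl C bonded to C and N → amide.
pendant –OCH3: C–O–C with sp³ C, no adjacent C=O → ether.
pendant –CONH2: carbonyl C bonded to C and N → amide.
C=C double bond → alkene.

alkene, alkyl halide, amide, ether, ketone, nitrile, thiol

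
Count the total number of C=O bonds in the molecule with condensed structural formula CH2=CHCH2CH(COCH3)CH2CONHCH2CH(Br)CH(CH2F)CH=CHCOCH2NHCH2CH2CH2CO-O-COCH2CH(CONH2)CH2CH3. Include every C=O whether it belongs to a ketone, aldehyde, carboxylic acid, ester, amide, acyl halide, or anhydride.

CH(COCH3): ketone, 1 C=O (running total 1).
CH2CONHCH2: amide, 1 C=O (running total 2).
CO: ketone, 1 C=O (running total 3).
CH2CO-O-COCH2: anhydride, 2 C=O (running total 5).
CH(CONH2): amide, 1 C=O (running total 6).

6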